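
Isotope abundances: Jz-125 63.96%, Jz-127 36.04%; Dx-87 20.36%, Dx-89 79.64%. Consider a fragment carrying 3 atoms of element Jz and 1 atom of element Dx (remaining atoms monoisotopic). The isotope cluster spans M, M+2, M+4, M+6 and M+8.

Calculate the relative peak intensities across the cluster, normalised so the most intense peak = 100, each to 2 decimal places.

13.22 : 74.05 : 100.00 : 51.62 : 9.25

Element Jz pattern (n=3): 0.26165279 : 0.44230612 : 0.2492294 : 0.04681169
Element Dx pattern (n=1): 0.2036 : 0.7964
Convolve the two distributions (both contribute in 2-u steps):
  M: 0.26165279×0.2036 = 0.053273
  M+2: 0.26165279×0.7964 + 0.44230612×0.2036 = 0.298434
  M+4: 0.44230612×0.7964 + 0.2492294×0.2036 = 0.402996
  M+6: 0.2492294×0.7964 + 0.04681169×0.2036 = 0.208017
  M+8: 0.04681169×0.7964 = 0.037281
Scale to base peak (0.402996) = 100: 13.22 : 74.05 : 100.00 : 51.62 : 9.25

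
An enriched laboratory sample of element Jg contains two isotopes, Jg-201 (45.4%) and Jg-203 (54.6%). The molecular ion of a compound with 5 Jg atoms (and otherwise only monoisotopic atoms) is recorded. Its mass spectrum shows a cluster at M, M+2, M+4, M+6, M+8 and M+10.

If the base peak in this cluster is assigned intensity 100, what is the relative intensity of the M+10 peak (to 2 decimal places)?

(0.454 + 0.546)^5 gives M 0.0193, M+2 0.1160, M+4 0.2790, M+6 0.3355, M+8 0.2017, M+10 0.0485; the largest is M+6.
P(M+6) = C(5,3) × 0.454^2 × 0.546^3 = 10 × 0.206116 × 0.16277134 = 0.335498 (base)
P(M+10) = C(5,5) × 0.454^0 × 0.546^5 = 1 × 1.0000 × 0.04852474 = 0.048525
Relative intensity = 0.048525 / 0.335498 × 100 = 14.46

14.46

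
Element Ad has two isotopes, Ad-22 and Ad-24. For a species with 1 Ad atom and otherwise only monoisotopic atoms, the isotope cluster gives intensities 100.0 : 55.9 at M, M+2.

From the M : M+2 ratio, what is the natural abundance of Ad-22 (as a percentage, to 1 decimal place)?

64.1%

If p is the fraction of Ad that is Ad-22, then I(M+2)/I(M) = [C(1,1)·p^0·(1−p)] / p^1 = 1·(1−p)/p = 55.9/100.0 = 0.5590
(1−p)/p = 0.5590/1 = 0.5590  ⇒  p = 1/(1 + 0.5590) = 0.6414
Ad-22: 64.1%, Ad-24: 35.9%.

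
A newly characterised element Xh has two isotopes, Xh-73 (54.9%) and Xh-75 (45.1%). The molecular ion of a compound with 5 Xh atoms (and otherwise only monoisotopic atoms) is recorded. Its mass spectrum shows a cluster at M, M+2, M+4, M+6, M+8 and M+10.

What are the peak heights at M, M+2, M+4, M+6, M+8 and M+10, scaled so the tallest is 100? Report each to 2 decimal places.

14.82 : 60.86 : 100.00 : 82.15 : 33.74 : 5.54

Expanding (0.549 + 0.451)^5:
P(M) = 0.549^5 = 0.049873
P(M+2) = 5 × 0.549^4 × 0.451^1 = 0.204850
P(M+4) = 10 × 0.549^3 × 0.451^2 = 0.336566
P(M+6) = 10 × 0.549^2 × 0.451^3 = 0.276487
P(M+8) = 5 × 0.549^1 × 0.451^4 = 0.113566
P(M+10) = 0.451^5 = 0.018659
The M+4 peak is largest (0.336566); scaling to 100 gives 14.82 : 60.86 : 100.00 : 82.15 : 33.74 : 5.54.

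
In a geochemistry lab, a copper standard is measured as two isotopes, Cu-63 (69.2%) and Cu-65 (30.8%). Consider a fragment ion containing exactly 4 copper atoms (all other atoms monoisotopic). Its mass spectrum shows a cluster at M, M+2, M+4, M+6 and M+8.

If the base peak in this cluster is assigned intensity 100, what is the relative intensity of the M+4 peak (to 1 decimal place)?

66.8

(0.692 + 0.308)^4 gives M 0.2293, M+2 0.4083, M+4 0.2726, M+6 0.0809, M+8 0.0090; the largest is M+2.
P(M+2) = C(4,1) × 0.692^3 × 0.308^1 = 4 × 0.33137389 × 0.3080 = 0.408253 (base)
P(M+4) = C(4,2) × 0.692^2 × 0.308^2 = 6 × 0.478864 × 0.094864 = 0.272562
Relative intensity = 0.272562 / 0.408253 × 100 = 66.8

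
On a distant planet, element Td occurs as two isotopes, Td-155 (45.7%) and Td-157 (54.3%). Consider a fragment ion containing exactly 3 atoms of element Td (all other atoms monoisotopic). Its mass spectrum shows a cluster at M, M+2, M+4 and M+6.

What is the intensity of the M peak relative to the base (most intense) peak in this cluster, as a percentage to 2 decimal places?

23.61%

(0.457 + 0.543)^3 gives M 0.0954, M+2 0.3402, M+4 0.4042, M+6 0.1601; the largest is M+4.
P(M+4) = C(3,2) × 0.457^1 × 0.543^2 = 3 × 0.4570 × 0.294849 = 0.404238 (base)
P(M) = C(3,0) × 0.457^3 × 0.543^0 = 1 × 0.09544399 × 1.0000 = 0.095444
Relative intensity = 0.095444 / 0.404238 × 100 = 23.61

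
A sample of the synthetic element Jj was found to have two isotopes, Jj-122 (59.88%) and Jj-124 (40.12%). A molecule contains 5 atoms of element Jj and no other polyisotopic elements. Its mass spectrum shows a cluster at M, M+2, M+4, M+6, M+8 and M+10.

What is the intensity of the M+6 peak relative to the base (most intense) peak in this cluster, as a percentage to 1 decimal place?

67.0%

(0.5988 + 0.4012)^5 gives M 0.0770, M+2 0.2579, M+4 0.3456, M+6 0.2316, M+8 0.0776, M+10 0.0104; the largest is M+4.
P(M+4) = C(5,2) × 0.5988^3 × 0.4012^2 = 10 × 0.21470659 × 0.16096144 = 0.345595 (base)
P(M+6) = C(5,3) × 0.5988^2 × 0.4012^3 = 10 × 0.35856144 × 0.06457773 = 0.231551
Relative intensity = 0.231551 / 0.345595 × 100 = 67.0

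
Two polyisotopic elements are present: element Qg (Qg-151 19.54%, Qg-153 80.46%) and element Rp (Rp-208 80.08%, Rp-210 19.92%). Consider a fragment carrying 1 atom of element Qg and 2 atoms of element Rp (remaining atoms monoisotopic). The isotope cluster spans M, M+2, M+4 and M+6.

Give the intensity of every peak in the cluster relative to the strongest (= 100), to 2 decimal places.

Element Qg pattern (n=1): 0.1954 : 0.8046
Element Rp pattern (n=2): 0.64128064 : 0.31903872 : 0.03968064
Convolve the two distributions (both contribute in 2-u steps):
  M: 0.1954×0.64128064 = 0.125306
  M+2: 0.1954×0.31903872 + 0.8046×0.64128064 = 0.578315
  M+4: 0.1954×0.03968064 + 0.8046×0.31903872 = 0.264452
  M+6: 0.8046×0.03968064 = 0.031927
Scale to base peak (0.578315) = 100: 21.67 : 100.00 : 45.73 : 5.52

21.67 : 100.00 : 45.73 : 5.52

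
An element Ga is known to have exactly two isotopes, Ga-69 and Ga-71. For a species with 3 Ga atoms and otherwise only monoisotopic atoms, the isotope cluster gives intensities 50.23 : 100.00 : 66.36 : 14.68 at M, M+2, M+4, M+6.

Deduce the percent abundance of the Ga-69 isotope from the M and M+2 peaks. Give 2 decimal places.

Let p = fractional abundance of Ga-69. I(M+2)/I(M) = [C(3,1)·p^2·(1−p)] / p^3 = 3·(1−p)/p = 100.00/50.23 = 1.9908
(1−p)/p = 1.9908/3 = 0.6636  ⇒  p = 1/(1 + 0.6636) = 0.6011
Ga-69: 60.11%, Ga-71: 39.89%.

60.11%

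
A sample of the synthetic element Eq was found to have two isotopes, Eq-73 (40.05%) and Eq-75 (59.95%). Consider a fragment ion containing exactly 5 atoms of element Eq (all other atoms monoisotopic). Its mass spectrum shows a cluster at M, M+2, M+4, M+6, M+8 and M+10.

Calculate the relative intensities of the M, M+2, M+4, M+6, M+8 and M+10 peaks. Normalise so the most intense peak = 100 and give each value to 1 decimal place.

Expanding (0.4005 + 0.5995)^5:
P(M) = 0.4005^5 = 0.010304
P(M+2) = 5 × 0.4005^4 × 0.5995^1 = 0.077120
P(M+4) = 10 × 0.4005^3 × 0.5995^2 = 0.230880
P(M+6) = 10 × 0.4005^2 × 0.5995^3 = 0.345599
P(M+8) = 5 × 0.4005^1 × 0.5995^4 = 0.258660
P(M+10) = 0.5995^5 = 0.077437
The M+6 peak is largest (0.345599); scaling to 100 gives 3.0 : 22.3 : 66.8 : 100.0 : 74.8 : 22.4.

3.0 : 22.3 : 66.8 : 100.0 : 74.8 : 22.4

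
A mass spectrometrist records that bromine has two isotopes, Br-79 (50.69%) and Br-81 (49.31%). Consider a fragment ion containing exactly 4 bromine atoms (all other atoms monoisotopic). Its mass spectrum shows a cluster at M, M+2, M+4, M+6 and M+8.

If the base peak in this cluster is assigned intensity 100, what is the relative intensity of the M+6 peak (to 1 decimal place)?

64.9

Binomial terms of (0.5069 + 0.4931)^4: M 0.0660, M+2 0.2569, M+4 0.3749, M+6 0.2431, M+8 0.0591 → M+4 is the base peak.
P(M+4) = C(4,2) × 0.5069^2 × 0.4931^2 = 6 × 0.25694761 × 0.24314761 = 0.374857 (base)
P(M+6) = C(4,3) × 0.5069^1 × 0.4931^3 = 4 × 0.5069 × 0.11989609 = 0.243101
Relative intensity = 0.243101 / 0.374857 × 100 = 64.9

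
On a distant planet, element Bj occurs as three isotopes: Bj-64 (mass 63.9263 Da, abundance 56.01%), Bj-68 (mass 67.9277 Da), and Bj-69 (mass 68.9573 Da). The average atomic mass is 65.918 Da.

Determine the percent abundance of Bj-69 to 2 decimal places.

22.48%

The remaining 43.99% is split between Bj-68 (fraction x) and Bj-69 (fraction 0.4399 − x).
Substituting: 67.9277x + 68.9573(0.4399 − x) = 30.11287937
(67.9277 − 68.9573)x = -0.2214369  ⇒  x = 0.21507, y = 0.22483
Bj-68: 21.51%, Bj-69: 22.48%.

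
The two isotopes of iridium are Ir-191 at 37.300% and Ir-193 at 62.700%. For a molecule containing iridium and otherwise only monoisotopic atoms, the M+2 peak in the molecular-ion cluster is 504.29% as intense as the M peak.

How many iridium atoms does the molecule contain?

The M+2/M ratio from n Ir atoms is n · q/p = n · 0.62700/0.37300.
n = 5.0429 × 0.37300/0.62700 = 3.00 ≈ 3

3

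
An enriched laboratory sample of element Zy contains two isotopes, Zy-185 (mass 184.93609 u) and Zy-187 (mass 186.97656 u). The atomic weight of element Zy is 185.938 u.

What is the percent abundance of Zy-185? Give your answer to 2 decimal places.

50.90%

Writing the weighted mean with unknown fraction x of Zy-185:
184.93609·x + 186.97656·(1 − x) = 185.938
(184.93609 − 186.97656)·x = 185.938 − 186.97656
x = -1.03856 / -2.04047 = 0.50898 → 50.90% Zy-185, 49.10% Zy-187.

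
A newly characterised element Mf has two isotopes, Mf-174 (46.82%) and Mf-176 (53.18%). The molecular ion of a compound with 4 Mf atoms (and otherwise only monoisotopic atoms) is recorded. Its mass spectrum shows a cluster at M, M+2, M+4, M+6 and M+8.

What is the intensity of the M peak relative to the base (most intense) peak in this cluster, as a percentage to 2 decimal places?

(0.4682 + 0.5318)^4 gives M 0.0481, M+2 0.2183, M+4 0.3720, M+6 0.2817, M+8 0.0800; the largest is M+4.
P(M+4) = C(4,2) × 0.4682^2 × 0.5318^2 = 6 × 0.21921124 × 0.28281124 = 0.371972 (base)
P(M) = C(4,0) × 0.4682^4 × 0.5318^0 = 1 × 0.04805357 × 1.0000 = 0.048054
Relative intensity = 0.048054 / 0.371972 × 100 = 12.92

12.92%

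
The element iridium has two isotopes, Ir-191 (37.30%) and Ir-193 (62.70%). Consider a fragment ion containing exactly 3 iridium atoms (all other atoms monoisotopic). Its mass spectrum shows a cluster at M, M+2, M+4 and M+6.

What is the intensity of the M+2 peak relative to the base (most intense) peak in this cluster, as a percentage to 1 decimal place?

59.5%

Term probabilities: M 0.0519, M+2 0.2617, M+4 0.4399, M+6 0.2465. Base peak = M+4.
P(M+4) = C(3,2) × 0.3730^1 × 0.6270^2 = 3 × 0.3730 × 0.393129 = 0.439911 (base)
P(M+2) = C(3,1) × 0.3730^2 × 0.6270^1 = 3 × 0.139129 × 0.6270 = 0.261702
Relative intensity = 0.261702 / 0.439911 × 100 = 59.5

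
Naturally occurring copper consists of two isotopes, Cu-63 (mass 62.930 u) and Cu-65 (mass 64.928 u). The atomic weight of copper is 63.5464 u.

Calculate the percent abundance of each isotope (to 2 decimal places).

With x = fraction of Cu-63 (so Cu-65 is 1 − x):
62.930·x + 64.928·(1 − x) = 63.5464
(62.930 − 64.928)·x = 63.5464 − 64.928
x = -1.3816 / -1.998 = 0.69149 → 69.15% Cu-63, 30.85% Cu-65.

Cu-63: 69.15%, Cu-65: 30.85%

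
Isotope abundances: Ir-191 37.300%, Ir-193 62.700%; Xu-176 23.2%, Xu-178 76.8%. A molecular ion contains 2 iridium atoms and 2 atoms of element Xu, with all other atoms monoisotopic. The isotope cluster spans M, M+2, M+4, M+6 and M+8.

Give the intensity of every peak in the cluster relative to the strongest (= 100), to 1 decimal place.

1.8 : 18.0 : 64.9 : 100.0 : 55.7

Iridium pattern (n=2): 0.139129 : 0.467742 : 0.393129
Element Xu pattern (n=2): 0.053824 : 0.356352 : 0.589824
Convolve the two distributions (both contribute in 2-u steps):
  M: 0.139129×0.053824 = 0.007488
  M+2: 0.139129×0.356352 + 0.467742×0.053824 = 0.074755
  M+4: 0.139129×0.589824 + 0.467742×0.356352 + 0.393129×0.053824 = 0.269902
  M+6: 0.467742×0.589824 + 0.393129×0.356352 = 0.415978
  M+8: 0.393129×0.589824 = 0.231877
Scale to base peak (0.415978) = 100: 1.8 : 18.0 : 64.9 : 100.0 : 55.7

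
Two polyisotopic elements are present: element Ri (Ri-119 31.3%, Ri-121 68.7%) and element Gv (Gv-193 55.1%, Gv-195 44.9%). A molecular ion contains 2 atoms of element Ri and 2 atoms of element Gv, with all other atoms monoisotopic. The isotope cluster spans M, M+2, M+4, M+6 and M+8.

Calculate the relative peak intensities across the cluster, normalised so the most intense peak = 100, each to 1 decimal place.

7.9 : 47.6 : 100.0 : 85.2 : 25.3

Element Ri pattern (n=2): 0.097969 : 0.430062 : 0.471969
Element Gv pattern (n=2): 0.303601 : 0.494798 : 0.201601
Convolve the two distributions (both contribute in 2-u steps):
  M: 0.097969×0.303601 = 0.029743
  M+2: 0.097969×0.494798 + 0.430062×0.303601 = 0.179042
  M+4: 0.097969×0.201601 + 0.430062×0.494798 + 0.471969×0.303601 = 0.375835
  M+6: 0.430062×0.201601 + 0.471969×0.494798 = 0.320230
  M+8: 0.471969×0.201601 = 0.095149
Scale to base peak (0.375835) = 100: 7.9 : 47.6 : 100.0 : 85.2 : 25.3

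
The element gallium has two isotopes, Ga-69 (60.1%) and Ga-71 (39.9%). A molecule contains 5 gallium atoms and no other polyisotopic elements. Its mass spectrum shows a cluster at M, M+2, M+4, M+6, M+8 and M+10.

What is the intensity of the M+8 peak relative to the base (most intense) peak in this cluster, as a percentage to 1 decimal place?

22.0%

(0.601 + 0.399)^5 gives M 0.0784, M+2 0.2603, M+4 0.3456, M+6 0.2294, M+8 0.0762, M+10 0.0101; the largest is M+4.
P(M+4) = C(5,2) × 0.601^3 × 0.399^2 = 10 × 0.2170818 × 0.159201 = 0.345596 (base)
P(M+8) = C(5,4) × 0.601^1 × 0.399^4 = 5 × 0.6010 × 0.02534496 = 0.076162
Relative intensity = 0.076162 / 0.345596 × 100 = 22.0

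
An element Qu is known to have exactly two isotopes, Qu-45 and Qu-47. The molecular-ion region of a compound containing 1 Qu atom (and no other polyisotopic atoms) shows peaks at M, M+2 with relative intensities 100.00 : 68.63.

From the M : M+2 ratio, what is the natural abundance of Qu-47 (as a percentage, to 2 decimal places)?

Let p = fractional abundance of Qu-45. I(M+2)/I(M) = [C(1,1)·p^0·(1−p)] / p^1 = 1·(1−p)/p = 68.63/100.00 = 0.6863
(1−p)/p = 0.6863/1 = 0.6863  ⇒  p = 1/(1 + 0.6863) = 0.5930
Qu-45: 59.30%, Qu-47: 40.70%.

40.70%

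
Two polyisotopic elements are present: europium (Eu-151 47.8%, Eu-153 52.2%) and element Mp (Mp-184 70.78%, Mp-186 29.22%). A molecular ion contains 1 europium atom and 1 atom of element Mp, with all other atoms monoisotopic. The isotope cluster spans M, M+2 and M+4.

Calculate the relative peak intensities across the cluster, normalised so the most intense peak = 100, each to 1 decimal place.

Europium pattern (n=1): 0.4780 : 0.5220
Element Mp pattern (n=1): 0.7078 : 0.2922
Convolve the two distributions (both contribute in 2-u steps):
  M: 0.4780×0.7078 = 0.338328
  M+2: 0.4780×0.2922 + 0.5220×0.7078 = 0.509143
  M+4: 0.5220×0.2922 = 0.152528
Scale to base peak (0.509143) = 100: 66.5 : 100.0 : 30.0

66.5 : 100.0 : 30.0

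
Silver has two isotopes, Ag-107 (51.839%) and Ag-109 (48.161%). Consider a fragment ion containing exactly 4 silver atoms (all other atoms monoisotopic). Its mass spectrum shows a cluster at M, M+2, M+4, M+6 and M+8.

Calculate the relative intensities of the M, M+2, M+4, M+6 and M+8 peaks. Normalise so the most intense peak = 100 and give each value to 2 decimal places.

19.31 : 71.76 : 100.00 : 61.94 : 14.39

The 4 Ag atoms are independent, so intensities follow the terms of (0.51839 + 0.48161)^4.
P(M) = 0.51839^4 = 0.072215
P(M+2) = 4 × 0.51839^3 × 0.48161^1 = 0.268365
P(M+4) = 6 × 0.51839^2 × 0.48161^2 = 0.373986
P(M+6) = 4 × 0.51839^1 × 0.48161^3 = 0.231634
P(M+8) = 0.48161^4 = 0.053800
The M+4 peak is largest (0.373986); scaling to 100 gives 19.31 : 71.76 : 100.00 : 61.94 : 14.39.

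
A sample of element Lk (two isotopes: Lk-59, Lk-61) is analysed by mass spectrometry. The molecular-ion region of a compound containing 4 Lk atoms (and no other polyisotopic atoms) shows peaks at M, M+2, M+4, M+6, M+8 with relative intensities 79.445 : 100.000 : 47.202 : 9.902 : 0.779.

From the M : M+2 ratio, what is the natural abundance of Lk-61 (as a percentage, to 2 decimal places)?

23.94%

Let p = fractional abundance of Lk-59. I(M+2)/I(M) = [C(4,1)·p^3·(1−p)] / p^4 = 4·(1−p)/p = 100.000/79.445 = 1.2587
(1−p)/p = 1.2587/4 = 0.3147  ⇒  p = 1/(1 + 0.3147) = 0.7606
Lk-59: 76.06%, Lk-61: 23.94%.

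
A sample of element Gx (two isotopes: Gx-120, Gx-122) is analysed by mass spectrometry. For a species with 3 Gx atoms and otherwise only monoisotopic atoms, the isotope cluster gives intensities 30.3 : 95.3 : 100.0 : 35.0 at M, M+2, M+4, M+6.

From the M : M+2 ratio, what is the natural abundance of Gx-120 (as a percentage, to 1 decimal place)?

Let p = fractional abundance of Gx-120. I(M+2)/I(M) = [C(3,1)·p^2·(1−p)] / p^3 = 3·(1−p)/p = 95.3/30.3 = 3.1452
(1−p)/p = 3.1452/3 = 1.0484  ⇒  p = 1/(1 + 1.0484) = 0.4882
Gx-120: 48.8%, Gx-122: 51.2%.

48.8%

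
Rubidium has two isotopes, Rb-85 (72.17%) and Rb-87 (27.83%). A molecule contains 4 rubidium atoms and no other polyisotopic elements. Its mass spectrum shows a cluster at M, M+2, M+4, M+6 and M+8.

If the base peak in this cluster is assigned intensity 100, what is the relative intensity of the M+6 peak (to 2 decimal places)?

(0.7217 + 0.2783)^4 gives M 0.2713, M+2 0.4184, M+4 0.2420, M+6 0.0622, M+8 0.0060; the largest is M+2.
P(M+2) = C(4,1) × 0.7217^3 × 0.2783^1 = 4 × 0.37589809 × 0.2783 = 0.418450 (base)
P(M+6) = C(4,3) × 0.7217^1 × 0.2783^3 = 4 × 0.7217 × 0.02155458 = 0.062224
Relative intensity = 0.062224 / 0.418450 × 100 = 14.87

14.87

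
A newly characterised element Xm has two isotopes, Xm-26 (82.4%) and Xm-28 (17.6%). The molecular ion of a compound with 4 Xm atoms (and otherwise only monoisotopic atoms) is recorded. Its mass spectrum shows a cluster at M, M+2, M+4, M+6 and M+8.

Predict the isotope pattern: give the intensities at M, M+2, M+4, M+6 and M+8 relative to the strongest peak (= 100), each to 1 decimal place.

100.0 : 85.4 : 27.4 : 3.9 : 0.2

Each Xm atom is independently Xm-26 (p = 0.824) or Xm-28 (q = 0.176); the cluster is the binomial expansion (p + q)^4.
P(M) = 0.824^4 = 0.461008
P(M+2) = 4 × 0.824^3 × 0.176^1 = 0.393871
P(M+4) = 6 × 0.824^2 × 0.176^2 = 0.126192
P(M+6) = 4 × 0.824^1 × 0.176^3 = 0.017969
P(M+8) = 0.176^4 = 0.000960
The M peak is largest (0.461008); scaling to 100 gives 100.0 : 85.4 : 27.4 : 3.9 : 0.2.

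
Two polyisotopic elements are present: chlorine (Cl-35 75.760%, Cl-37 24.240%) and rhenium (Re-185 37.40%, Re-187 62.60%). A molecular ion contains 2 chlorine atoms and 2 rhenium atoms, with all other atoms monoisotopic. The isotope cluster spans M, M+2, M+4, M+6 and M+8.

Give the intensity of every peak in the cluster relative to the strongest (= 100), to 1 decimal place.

Chlorine pattern (n=2): 0.57395776 : 0.36728448 : 0.05875776
Rhenium pattern (n=2): 0.139876 : 0.468248 : 0.391876
Convolve the two distributions (both contribute in 2-u steps):
  M: 0.57395776×0.139876 = 0.080283
  M+2: 0.57395776×0.468248 + 0.36728448×0.139876 = 0.320129
  M+4: 0.57395776×0.391876 + 0.36728448×0.468248 + 0.05875776×0.139876 = 0.405119
  M+6: 0.36728448×0.391876 + 0.05875776×0.468248 = 0.171443
  M+8: 0.05875776×0.391876 = 0.023026
Scale to base peak (0.405119) = 100: 19.8 : 79.0 : 100.0 : 42.3 : 5.7

19.8 : 79.0 : 100.0 : 42.3 : 5.7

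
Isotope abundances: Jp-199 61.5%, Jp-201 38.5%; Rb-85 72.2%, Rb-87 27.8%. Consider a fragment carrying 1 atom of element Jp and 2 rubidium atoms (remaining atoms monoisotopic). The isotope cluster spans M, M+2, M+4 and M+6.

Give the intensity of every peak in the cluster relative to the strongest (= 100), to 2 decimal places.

71.63 : 100.00 : 45.15 : 6.65

Element Jp pattern (n=1): 0.6150 : 0.3850
Rubidium pattern (n=2): 0.521284 : 0.401432 : 0.077284
Convolve the two distributions (both contribute in 2-u steps):
  M: 0.6150×0.521284 = 0.320590
  M+2: 0.6150×0.401432 + 0.3850×0.521284 = 0.447575
  M+4: 0.6150×0.077284 + 0.3850×0.401432 = 0.202081
  M+6: 0.3850×0.077284 = 0.029754
Scale to base peak (0.447575) = 100: 71.63 : 100.00 : 45.15 : 6.65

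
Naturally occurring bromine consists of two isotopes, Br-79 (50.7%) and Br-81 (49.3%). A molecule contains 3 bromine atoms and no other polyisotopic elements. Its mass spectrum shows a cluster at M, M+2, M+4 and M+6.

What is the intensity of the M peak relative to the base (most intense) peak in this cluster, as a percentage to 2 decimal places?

Binomial terms of (0.507 + 0.493)^3: M 0.1303, M+2 0.3802, M+4 0.3697, M+6 0.1198 → M+2 is the base peak.
P(M+2) = C(3,1) × 0.507^2 × 0.493^1 = 3 × 0.257049 × 0.4930 = 0.380175 (base)
P(M) = C(3,0) × 0.507^3 × 0.493^0 = 1 × 0.13032384 × 1.0000 = 0.130324
Relative intensity = 0.130324 / 0.380175 × 100 = 34.28

34.28%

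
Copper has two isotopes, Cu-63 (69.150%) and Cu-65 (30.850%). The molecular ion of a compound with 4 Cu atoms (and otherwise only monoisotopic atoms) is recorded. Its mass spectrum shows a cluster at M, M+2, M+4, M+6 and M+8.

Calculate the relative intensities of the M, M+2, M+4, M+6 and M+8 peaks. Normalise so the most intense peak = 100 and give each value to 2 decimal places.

56.04 : 100.00 : 66.92 : 19.90 : 2.22

The 4 Cu atoms are independent, so intensities follow the terms of (0.69150 + 0.30850)^4.
P(M) = 0.69150^4 = 0.228649
P(M+2) = 4 × 0.69150^3 × 0.30850^1 = 0.408030
P(M+4) = 6 × 0.69150^2 × 0.30850^2 = 0.273052
P(M+6) = 4 × 0.69150^1 × 0.30850^3 = 0.081212
P(M+8) = 0.30850^4 = 0.009058
The M+2 peak is largest (0.408030); scaling to 100 gives 56.04 : 100.00 : 66.92 : 19.90 : 2.22.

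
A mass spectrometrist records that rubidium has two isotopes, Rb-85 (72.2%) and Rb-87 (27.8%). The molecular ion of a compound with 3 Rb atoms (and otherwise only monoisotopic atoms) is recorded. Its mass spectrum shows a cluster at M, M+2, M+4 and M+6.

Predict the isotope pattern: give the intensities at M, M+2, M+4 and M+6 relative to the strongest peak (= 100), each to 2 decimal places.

Each Rb atom is independently Rb-85 (p = 0.722) or Rb-87 (q = 0.278); the cluster is the binomial expansion (p + q)^3.
P(M) = 0.722^3 = 0.376367
P(M+2) = 3 × 0.722^2 × 0.278^1 = 0.434751
P(M+4) = 3 × 0.722^1 × 0.278^2 = 0.167397
P(M+6) = 0.278^3 = 0.021485
The M+2 peak is largest (0.434751); scaling to 100 gives 86.57 : 100.00 : 38.50 : 4.94.

86.57 : 100.00 : 38.50 : 4.94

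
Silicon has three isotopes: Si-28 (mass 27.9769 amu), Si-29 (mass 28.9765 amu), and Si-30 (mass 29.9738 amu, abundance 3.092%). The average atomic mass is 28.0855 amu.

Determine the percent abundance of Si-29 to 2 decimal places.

4.69%

The remaining 96.908% is split between Si-28 (fraction x) and Si-29 (fraction 0.96908 − x).
Substituting: 27.9769x + 28.9765(0.96908 − x) = 27.158710104
(27.9769 − 28.9765)x = -0.921836516  ⇒  x = 0.92221, y = 0.04687
Si-28: 92.22%, Si-29: 4.69%.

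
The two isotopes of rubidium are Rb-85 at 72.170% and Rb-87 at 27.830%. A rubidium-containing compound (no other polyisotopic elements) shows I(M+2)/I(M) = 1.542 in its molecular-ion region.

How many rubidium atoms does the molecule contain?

For n independent Rb atoms, I(M+2)/I(M) = n · (abundance Rb-87) / (abundance Rb-85) = n · 0.27830/0.72170.
n = 1.542 × 0.72170/0.27830 = 4.00 ≈ 4

4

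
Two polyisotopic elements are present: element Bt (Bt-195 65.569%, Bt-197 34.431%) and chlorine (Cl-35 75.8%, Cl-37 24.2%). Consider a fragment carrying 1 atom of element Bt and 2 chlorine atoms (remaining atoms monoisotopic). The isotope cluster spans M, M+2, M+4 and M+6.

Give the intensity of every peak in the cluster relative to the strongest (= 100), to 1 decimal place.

85.9 : 100.0 : 37.6 : 4.6

Element Bt pattern (n=1): 0.65569 : 0.34431
Chlorine pattern (n=2): 0.574564 : 0.366872 : 0.058564
Convolve the two distributions (both contribute in 2-u steps):
  M: 0.65569×0.574564 = 0.376736
  M+2: 0.65569×0.366872 + 0.34431×0.574564 = 0.438382
  M+4: 0.65569×0.058564 + 0.34431×0.366872 = 0.164718
  M+6: 0.34431×0.058564 = 0.020164
Scale to base peak (0.438382) = 100: 85.9 : 100.0 : 37.6 : 4.6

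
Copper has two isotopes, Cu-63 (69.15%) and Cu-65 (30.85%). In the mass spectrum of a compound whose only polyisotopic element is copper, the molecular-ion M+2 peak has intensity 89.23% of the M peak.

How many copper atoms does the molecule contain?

The M+2/M ratio from n Cu atoms is n · q/p = n · 0.3085/0.6915.
n = 0.8923 × 0.6915/0.3085 = 2.00 ≈ 2

2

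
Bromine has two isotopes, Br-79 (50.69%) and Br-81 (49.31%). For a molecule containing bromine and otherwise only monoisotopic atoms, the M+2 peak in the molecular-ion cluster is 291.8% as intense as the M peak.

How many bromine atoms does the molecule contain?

3

With n Br atoms, P(M+2)/P(M) = C(n,1)·p^(n−1)q / p^n = n·q/p = n · 0.4931/0.5069.
n = 2.918 × 0.5069/0.4931 = 3.00 ≈ 3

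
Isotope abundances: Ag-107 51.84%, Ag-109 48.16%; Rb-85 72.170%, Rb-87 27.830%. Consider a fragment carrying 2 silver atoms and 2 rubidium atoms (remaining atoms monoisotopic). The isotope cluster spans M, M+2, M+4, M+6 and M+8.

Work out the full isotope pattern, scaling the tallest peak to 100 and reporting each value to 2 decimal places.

Silver pattern (n=2): 0.26873856 : 0.49932288 : 0.23193856
Rubidium pattern (n=2): 0.52085089 : 0.40169822 : 0.07745089
Convolve the two distributions (both contribute in 2-u steps):
  M: 0.26873856×0.52085089 = 0.139973
  M+2: 0.26873856×0.40169822 + 0.49932288×0.52085089 = 0.368025
  M+4: 0.26873856×0.07745089 + 0.49932288×0.40169822 + 0.23193856×0.52085089 = 0.342197
  M+6: 0.49932288×0.07745089 + 0.23193856×0.40169822 = 0.131842
  M+8: 0.23193856×0.07745089 = 0.017964
Scale to base peak (0.368025) = 100: 38.03 : 100.00 : 92.98 : 35.82 : 4.88

38.03 : 100.00 : 92.98 : 35.82 : 4.88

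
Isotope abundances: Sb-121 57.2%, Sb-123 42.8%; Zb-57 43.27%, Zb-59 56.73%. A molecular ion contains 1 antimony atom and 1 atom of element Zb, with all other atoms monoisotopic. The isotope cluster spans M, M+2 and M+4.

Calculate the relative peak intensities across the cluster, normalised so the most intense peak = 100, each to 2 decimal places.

48.56 : 100.00 : 47.64

Antimony pattern (n=1): 0.5720 : 0.4280
Element Zb pattern (n=1): 0.4327 : 0.5673
Convolve the two distributions (both contribute in 2-u steps):
  M: 0.5720×0.4327 = 0.247504
  M+2: 0.5720×0.5673 + 0.4280×0.4327 = 0.509691
  M+4: 0.4280×0.5673 = 0.242804
Scale to base peak (0.509691) = 100: 48.56 : 100.00 : 47.64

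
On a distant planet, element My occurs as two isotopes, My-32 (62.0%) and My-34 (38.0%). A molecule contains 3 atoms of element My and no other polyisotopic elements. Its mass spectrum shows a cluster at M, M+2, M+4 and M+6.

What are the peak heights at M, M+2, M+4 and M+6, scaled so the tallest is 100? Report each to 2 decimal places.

The 3 My atoms are independent, so intensities follow the terms of (0.620 + 0.380)^3.
P(M) = 0.620^3 = 0.238328
P(M+2) = 3 × 0.620^2 × 0.380^1 = 0.438216
P(M+4) = 3 × 0.620^1 × 0.380^2 = 0.268584
P(M+6) = 0.380^3 = 0.054872
The M+2 peak is largest (0.438216); scaling to 100 gives 54.39 : 100.00 : 61.29 : 12.52.

54.39 : 100.00 : 61.29 : 12.52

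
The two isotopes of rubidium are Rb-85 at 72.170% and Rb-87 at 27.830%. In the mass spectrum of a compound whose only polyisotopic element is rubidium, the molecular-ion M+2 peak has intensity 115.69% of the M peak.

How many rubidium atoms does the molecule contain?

3

With n Rb atoms, P(M+2)/P(M) = C(n,1)·p^(n−1)q / p^n = n·q/p = n · 0.27830/0.72170.
n = 1.1569 × 0.72170/0.27830 = 3.00 ≈ 3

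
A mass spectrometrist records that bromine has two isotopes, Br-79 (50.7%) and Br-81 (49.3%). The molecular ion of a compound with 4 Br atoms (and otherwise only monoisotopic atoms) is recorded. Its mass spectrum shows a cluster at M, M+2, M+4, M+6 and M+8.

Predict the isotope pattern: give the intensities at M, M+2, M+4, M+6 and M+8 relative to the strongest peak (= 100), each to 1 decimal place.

Each Br atom is independently Br-79 (p = 0.507) or Br-81 (q = 0.493); the cluster is the binomial expansion (p + q)^4.
P(M) = 0.507^4 = 0.066074
P(M+2) = 4 × 0.507^3 × 0.493^1 = 0.256999
P(M+4) = 6 × 0.507^2 × 0.493^2 = 0.374853
P(M+6) = 4 × 0.507^1 × 0.493^3 = 0.243001
P(M+8) = 0.493^4 = 0.059073
The M+4 peak is largest (0.374853); scaling to 100 gives 17.6 : 68.6 : 100.0 : 64.8 : 15.8.

17.6 : 68.6 : 100.0 : 64.8 : 15.8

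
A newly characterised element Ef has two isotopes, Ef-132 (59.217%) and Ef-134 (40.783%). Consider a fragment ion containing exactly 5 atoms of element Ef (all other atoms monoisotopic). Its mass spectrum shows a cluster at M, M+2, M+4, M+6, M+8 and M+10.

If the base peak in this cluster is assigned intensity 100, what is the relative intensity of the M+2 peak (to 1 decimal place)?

72.6

(0.59217 + 0.40783)^5 gives M 0.0728, M+2 0.2507, M+4 0.3454, M+6 0.2379, M+8 0.0819, M+10 0.0113; the largest is M+4.
P(M+4) = C(5,2) × 0.59217^3 × 0.40783^2 = 10 × 0.20765348 × 0.16632531 = 0.345380 (base)
P(M+2) = C(5,1) × 0.59217^4 × 0.40783^1 = 5 × 0.12296616 × 0.40783 = 0.250746
Relative intensity = 0.250746 / 0.345380 × 100 = 72.6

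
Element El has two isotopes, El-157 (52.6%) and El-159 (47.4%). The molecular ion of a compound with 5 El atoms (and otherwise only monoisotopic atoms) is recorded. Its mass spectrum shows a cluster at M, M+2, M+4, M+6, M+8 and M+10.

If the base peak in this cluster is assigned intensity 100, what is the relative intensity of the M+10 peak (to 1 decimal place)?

(0.526 + 0.474)^5 gives M 0.0403, M+2 0.1814, M+4 0.3270, M+6 0.2947, M+8 0.1328, M+10 0.0239; the largest is M+4.
P(M+4) = C(5,2) × 0.526^3 × 0.474^2 = 10 × 0.14553158 × 0.224676 = 0.326975 (base)
P(M+10) = C(5,5) × 0.526^0 × 0.474^5 = 1 × 1.0000 × 0.02392719 = 0.023927
Relative intensity = 0.023927 / 0.326975 × 100 = 7.3

7.3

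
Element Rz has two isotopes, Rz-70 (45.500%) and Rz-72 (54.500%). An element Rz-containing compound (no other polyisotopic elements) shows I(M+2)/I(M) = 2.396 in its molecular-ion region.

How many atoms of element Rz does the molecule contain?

2

For n independent Rz atoms, I(M+2)/I(M) = n · (abundance Rz-72) / (abundance Rz-70) = n · 0.54500/0.45500.
n = 2.396 × 0.45500/0.54500 = 2.00 ≈ 2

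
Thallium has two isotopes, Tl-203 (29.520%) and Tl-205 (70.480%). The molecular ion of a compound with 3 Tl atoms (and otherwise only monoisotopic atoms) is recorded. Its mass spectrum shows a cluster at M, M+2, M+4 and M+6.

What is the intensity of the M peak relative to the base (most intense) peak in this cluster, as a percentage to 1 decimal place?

5.8%

Term probabilities: M 0.0257, M+2 0.1843, M+4 0.4399, M+6 0.3501. Base peak = M+4.
P(M+4) = C(3,2) × 0.29520^1 × 0.70480^2 = 3 × 0.2952 × 0.49674304 = 0.439916 (base)
P(M) = C(3,0) × 0.29520^3 × 0.70480^0 = 1 × 0.02572463 × 1.0000 = 0.025725
Relative intensity = 0.025725 / 0.439916 × 100 = 5.8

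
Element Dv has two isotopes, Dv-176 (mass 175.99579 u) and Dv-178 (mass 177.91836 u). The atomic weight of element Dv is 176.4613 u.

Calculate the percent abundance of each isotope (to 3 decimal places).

Dv-176: 75.787%, Dv-178: 24.213%

With x = fraction of Dv-176 (so Dv-178 is 1 − x):
175.99579·x + 177.91836·(1 − x) = 176.4613
(175.99579 − 177.91836)·x = 176.4613 − 177.91836
x = -1.45706 / -1.92257 = 0.75787 → 75.787% Dv-176, 24.213% Dv-178.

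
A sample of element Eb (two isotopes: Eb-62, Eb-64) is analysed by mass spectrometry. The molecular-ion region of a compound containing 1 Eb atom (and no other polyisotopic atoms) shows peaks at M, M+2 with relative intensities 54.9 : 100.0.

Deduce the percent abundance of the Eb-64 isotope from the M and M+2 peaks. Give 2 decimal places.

64.56%

Let p = fractional abundance of Eb-62. I(M+2)/I(M) = [C(1,1)·p^0·(1−p)] / p^1 = 1·(1−p)/p = 100.0/54.9 = 1.8215
(1−p)/p = 1.8215/1 = 1.8215  ⇒  p = 1/(1 + 1.8215) = 0.3544
Eb-62: 35.44%, Eb-64: 64.56%.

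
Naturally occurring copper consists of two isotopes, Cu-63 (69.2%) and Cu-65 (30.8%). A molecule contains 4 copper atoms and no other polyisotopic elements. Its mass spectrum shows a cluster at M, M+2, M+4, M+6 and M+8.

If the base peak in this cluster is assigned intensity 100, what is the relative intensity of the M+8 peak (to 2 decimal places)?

(0.692 + 0.308)^4 gives M 0.2293, M+2 0.4083, M+4 0.2726, M+6 0.0809, M+8 0.0090; the largest is M+2.
P(M+2) = C(4,1) × 0.692^3 × 0.308^1 = 4 × 0.33137389 × 0.3080 = 0.408253 (base)
P(M+8) = C(4,4) × 0.692^0 × 0.308^4 = 1 × 1.0000 × 0.00899918 = 0.008999
Relative intensity = 0.008999 / 0.408253 × 100 = 2.20

2.20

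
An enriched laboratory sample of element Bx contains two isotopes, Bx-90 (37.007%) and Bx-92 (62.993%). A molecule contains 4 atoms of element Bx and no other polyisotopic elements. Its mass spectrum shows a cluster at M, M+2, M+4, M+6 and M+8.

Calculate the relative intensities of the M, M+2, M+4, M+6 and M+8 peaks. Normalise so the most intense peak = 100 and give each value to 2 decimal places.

5.07 : 34.51 : 88.12 : 100.00 : 42.55

Expanding (0.37007 + 0.62993)^4:
P(M) = 0.37007^4 = 0.018756
P(M+2) = 4 × 0.37007^3 × 0.62993^1 = 0.127704
P(M+4) = 6 × 0.37007^2 × 0.62993^2 = 0.326065
P(M+6) = 4 × 0.37007^1 × 0.62993^3 = 0.370016
P(M+8) = 0.62993^4 = 0.157460
The M+6 peak is largest (0.370016); scaling to 100 gives 5.07 : 34.51 : 88.12 : 100.00 : 42.55.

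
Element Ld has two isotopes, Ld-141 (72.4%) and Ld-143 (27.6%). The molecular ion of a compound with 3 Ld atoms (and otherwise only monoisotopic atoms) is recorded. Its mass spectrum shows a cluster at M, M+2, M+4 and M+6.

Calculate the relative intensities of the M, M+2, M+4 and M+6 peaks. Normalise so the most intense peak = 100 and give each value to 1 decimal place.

87.4 : 100.0 : 38.1 : 4.8

Expanding (0.724 + 0.276)^3:
P(M) = 0.724^3 = 0.379503
P(M+2) = 3 × 0.724^2 × 0.276^1 = 0.434018
P(M+4) = 3 × 0.724^1 × 0.276^2 = 0.165454
P(M+6) = 0.276^3 = 0.021025
The M+2 peak is largest (0.434018); scaling to 100 gives 87.4 : 100.0 : 38.1 : 4.8.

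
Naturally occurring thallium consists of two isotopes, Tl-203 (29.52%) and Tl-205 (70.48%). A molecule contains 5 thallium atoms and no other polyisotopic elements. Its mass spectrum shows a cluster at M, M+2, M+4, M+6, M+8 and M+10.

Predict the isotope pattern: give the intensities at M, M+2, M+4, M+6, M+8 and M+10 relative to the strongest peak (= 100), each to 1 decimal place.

Each Tl atom is independently Tl-203 (p = 0.2952) or Tl-205 (q = 0.7048); the cluster is the binomial expansion (p + q)^5.
P(M) = 0.2952^5 = 0.002242
P(M+2) = 5 × 0.2952^4 × 0.7048^1 = 0.026761
P(M+4) = 10 × 0.2952^3 × 0.7048^2 = 0.127785
P(M+6) = 10 × 0.2952^2 × 0.7048^3 = 0.305092
P(M+8) = 5 × 0.2952^1 × 0.7048^4 = 0.364208
P(M+10) = 0.7048^5 = 0.173912
The M+8 peak is largest (0.364208); scaling to 100 gives 0.6 : 7.3 : 35.1 : 83.8 : 100.0 : 47.8.

0.6 : 7.3 : 35.1 : 83.8 : 100.0 : 47.8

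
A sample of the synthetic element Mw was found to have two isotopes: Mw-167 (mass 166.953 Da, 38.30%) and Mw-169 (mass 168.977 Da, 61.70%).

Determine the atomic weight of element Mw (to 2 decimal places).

Weight each isotope mass by its fractional abundance: 0.3830 × 166.953 + 0.6170 × 168.977
= 63.9430 + 104.2588 = 168.2018 Da

168.20 Da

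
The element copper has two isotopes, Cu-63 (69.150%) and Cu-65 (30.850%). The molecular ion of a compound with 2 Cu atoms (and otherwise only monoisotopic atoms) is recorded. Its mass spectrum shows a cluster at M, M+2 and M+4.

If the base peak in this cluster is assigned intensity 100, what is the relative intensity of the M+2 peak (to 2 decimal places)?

Binomial terms of (0.69150 + 0.30850)^2: M 0.4782, M+2 0.4267, M+4 0.0952 → M is the base peak.
P(M) = C(2,0) × 0.69150^2 × 0.30850^0 = 1 × 0.47817225 × 1.0000 = 0.478172 (base)
P(M+2) = C(2,1) × 0.69150^1 × 0.30850^1 = 2 × 0.6915 × 0.3085 = 0.426656
Relative intensity = 0.426656 / 0.478172 × 100 = 89.23

89.23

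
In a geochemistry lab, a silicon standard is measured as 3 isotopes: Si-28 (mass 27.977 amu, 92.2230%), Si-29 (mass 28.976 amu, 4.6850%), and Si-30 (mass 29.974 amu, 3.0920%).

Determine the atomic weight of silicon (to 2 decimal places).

28.09 amu

The abundance-weighted mean is 0.922230 × 27.977 + 0.046850 × 28.976 + 0.030920 × 29.974
= 25.8012 + 1.3575 + 0.9268 = 28.0855 amu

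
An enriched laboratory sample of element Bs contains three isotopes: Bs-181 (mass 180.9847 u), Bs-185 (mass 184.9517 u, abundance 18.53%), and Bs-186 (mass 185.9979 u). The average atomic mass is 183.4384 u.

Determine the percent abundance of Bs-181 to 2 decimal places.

Let x and y be the fractions of Bs-181 and Bs-186. Then x + y = 1 − 0.1853 = 0.8147 and 180.9847x + 185.9979y = 183.4384 − 0.1853×184.9517 = 149.16684999.
Substituting: 180.9847x + 185.9979(0.8147 − x) = 149.16684999
(180.9847 − 185.9979)x = -2.36563914  ⇒  x = 0.47188, y = 0.34282
Bs-181: 47.19%, Bs-186: 34.28%.

47.19%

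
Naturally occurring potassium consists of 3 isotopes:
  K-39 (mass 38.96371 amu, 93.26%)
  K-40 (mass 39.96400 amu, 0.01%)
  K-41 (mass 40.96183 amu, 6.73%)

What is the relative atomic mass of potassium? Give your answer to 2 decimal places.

39.10 amu

Average mass = Σ (abundance × isotope mass) = 0.9326 × 38.96371 + 0.0001 × 39.96400 + 0.0673 × 40.96183
= 36.337556 + 0.003996 + 2.756731 = 39.098283 amu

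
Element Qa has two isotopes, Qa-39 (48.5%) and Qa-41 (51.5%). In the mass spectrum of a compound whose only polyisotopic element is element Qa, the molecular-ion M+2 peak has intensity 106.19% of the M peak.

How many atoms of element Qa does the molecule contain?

For n independent Qa atoms, I(M+2)/I(M) = n · (abundance Qa-41) / (abundance Qa-39) = n · 0.515/0.485.
n = 1.0619 × 0.485/0.515 = 1.00 ≈ 1

1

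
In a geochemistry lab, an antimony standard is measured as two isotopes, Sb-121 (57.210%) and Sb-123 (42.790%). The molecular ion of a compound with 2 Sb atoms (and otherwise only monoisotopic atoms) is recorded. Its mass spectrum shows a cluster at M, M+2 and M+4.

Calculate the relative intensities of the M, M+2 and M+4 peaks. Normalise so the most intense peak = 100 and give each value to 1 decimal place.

The 2 Sb atoms are independent, so intensities follow the terms of (0.57210 + 0.42790)^2.
P(M) = 0.57210^2 = 0.327298
P(M+2) = 2 × 0.57210^1 × 0.42790^1 = 0.489603
P(M+4) = 0.42790^2 = 0.183098
The M+2 peak is largest (0.489603); scaling to 100 gives 66.8 : 100.0 : 37.4.

66.8 : 100.0 : 37.4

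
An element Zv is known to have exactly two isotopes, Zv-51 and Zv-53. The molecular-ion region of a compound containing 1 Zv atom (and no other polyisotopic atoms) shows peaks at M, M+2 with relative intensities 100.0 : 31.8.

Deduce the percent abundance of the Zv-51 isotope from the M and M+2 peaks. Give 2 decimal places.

75.87%

Let p = fractional abundance of Zv-51. I(M+2)/I(M) = [C(1,1)·p^0·(1−p)] / p^1 = 1·(1−p)/p = 31.8/100.0 = 0.3180
(1−p)/p = 0.3180/1 = 0.3180  ⇒  p = 1/(1 + 0.3180) = 0.7587
Zv-51: 75.87%, Zv-53: 24.13%.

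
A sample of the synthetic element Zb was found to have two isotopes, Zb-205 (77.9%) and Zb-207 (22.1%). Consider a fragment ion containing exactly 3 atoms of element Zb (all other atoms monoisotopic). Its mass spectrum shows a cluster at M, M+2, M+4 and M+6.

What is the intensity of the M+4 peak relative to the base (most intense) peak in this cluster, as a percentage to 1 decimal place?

(0.779 + 0.221)^3 gives M 0.4727, M+2 0.4023, M+4 0.1141, M+6 0.0108; the largest is M.
P(M) = C(3,0) × 0.779^3 × 0.221^0 = 1 × 0.47272914 × 1.0000 = 0.472729 (base)
P(M+4) = C(3,2) × 0.779^1 × 0.221^2 = 3 × 0.7790 × 0.048841 = 0.114141
Relative intensity = 0.114141 / 0.472729 × 100 = 24.1

24.1%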